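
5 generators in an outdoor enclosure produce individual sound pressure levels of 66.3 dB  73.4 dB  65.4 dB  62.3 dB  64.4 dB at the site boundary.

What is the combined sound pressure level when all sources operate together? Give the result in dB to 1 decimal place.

75.3 dB

Sum in the linear (power) domain: Σ 10^(Lᵢ/10) = 10^(66.3/10) + 10^(73.4/10) + 10^(65.4/10) + 10^(62.3/10) + 10^(64.4/10) = 3.406e+07.
L_total = 10·log₁₀(3.406e+07) = 75.3 dB.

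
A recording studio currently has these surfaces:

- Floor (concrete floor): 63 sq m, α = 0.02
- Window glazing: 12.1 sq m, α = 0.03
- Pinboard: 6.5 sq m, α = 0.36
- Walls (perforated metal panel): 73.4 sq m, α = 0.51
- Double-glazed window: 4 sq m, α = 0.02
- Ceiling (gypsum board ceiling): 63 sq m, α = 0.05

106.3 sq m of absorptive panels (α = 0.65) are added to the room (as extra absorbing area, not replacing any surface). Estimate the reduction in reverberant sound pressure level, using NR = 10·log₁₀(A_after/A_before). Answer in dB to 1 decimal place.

Equivalent absorption area: A_before = 63·0.02 + 12.1·0.03 + 6.5·0.36 + 73.4·0.51 + 4·0.02 + 63·0.05 = 44.627 sq m.
Added absorption = 106.3 × 0.65 = 69.095 sabins.
A_after = 44.627 + 69.095 = 113.722 sabins.
Reduction = 10 log₁₀(A_after/A_before) = 10 log₁₀(2.5483) = 4.1 dB.

4.1 dB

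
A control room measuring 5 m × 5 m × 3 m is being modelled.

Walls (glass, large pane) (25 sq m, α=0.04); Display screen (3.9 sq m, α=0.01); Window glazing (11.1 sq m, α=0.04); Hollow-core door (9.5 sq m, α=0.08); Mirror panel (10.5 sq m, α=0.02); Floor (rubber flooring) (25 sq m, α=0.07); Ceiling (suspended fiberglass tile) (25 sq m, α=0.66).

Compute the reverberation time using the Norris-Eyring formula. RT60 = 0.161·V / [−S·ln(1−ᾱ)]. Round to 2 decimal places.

0.53 seconds

Total surface area S = 25 + 3.9 + 11.1 + 9.5 + 10.5 + 25 + 25 = 110.0 sq m.
Σ(Sᵢαᵢ) = 25×0.04 + 3.9×0.01 + 11.1×0.04 + 9.5×0.08 + 10.5×0.02 + 25×0.07 + 25×0.66 = 20.703.
Mean coefficient ᾱ = A/S = 0.1882.
−S·ln(1−ᾱ) = −110.0 × ln(1 − 0.1882) = 22.935.
V = 5 × 5 × 3 = 75 m³.
RT60 = 0.161 × 75 / 22.935 = 0.53 s.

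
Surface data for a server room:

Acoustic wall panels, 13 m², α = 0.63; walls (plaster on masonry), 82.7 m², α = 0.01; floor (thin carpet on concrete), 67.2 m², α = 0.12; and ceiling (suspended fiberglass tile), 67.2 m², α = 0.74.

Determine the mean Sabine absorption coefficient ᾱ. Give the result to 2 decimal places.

0.29

S = Σ Sᵢ = 13 + 82.7 + 67.2 + 67.2 = 230.1 m².
Weighted sum Σ Sα = 66.809.
ᾱ = 66.809 / 230.1 = 0.29.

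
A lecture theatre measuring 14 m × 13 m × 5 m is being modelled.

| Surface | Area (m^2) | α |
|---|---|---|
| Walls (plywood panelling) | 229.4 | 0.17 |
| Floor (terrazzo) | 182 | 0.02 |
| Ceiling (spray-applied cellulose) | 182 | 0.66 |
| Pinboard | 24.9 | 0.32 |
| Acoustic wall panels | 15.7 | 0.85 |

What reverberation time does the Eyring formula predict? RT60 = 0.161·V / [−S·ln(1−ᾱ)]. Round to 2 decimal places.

S = Σ Sᵢ = 634.0 m^2.
Absorption A = 229.4×0.17 + 182×0.02 + 182×0.66 + 24.9×0.32 + 15.7×0.85 = 184.071 sabins.
Mean coefficient ᾱ = A/S = 0.2903.
−S·ln(1−ᾱ) = −634.0 × ln(1 − 0.2903) = 217.407.
V = 14 × 13 × 5 = 910 m³.
T = 0.161·V/[−S·ln(1−ᾱ)] = 0.161·910/217.407 = 0.67 s.

0.67 s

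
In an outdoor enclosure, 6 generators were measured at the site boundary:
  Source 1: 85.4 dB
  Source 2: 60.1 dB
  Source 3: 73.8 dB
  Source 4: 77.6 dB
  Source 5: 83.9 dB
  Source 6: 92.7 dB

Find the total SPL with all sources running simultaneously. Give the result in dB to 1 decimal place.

Σ 10^(Lᵢ/10) = 2.537e+09.
L_total = 10·log₁₀(2.537e+09) = 94.0 dB.

94.0 dB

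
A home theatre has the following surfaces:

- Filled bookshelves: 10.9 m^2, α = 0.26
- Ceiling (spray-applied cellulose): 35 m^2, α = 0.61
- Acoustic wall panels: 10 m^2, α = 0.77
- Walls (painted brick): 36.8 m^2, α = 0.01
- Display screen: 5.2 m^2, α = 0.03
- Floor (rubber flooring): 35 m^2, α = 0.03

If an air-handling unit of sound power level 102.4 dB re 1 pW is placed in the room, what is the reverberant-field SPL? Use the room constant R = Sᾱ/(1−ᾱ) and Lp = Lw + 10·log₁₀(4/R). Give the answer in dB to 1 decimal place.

Σ(Sᵢαᵢ) = 10.9·0.26 + 35·0.61 + 10·0.77 + 36.8·0.01 + 5.2·0.03 + 35·0.03 = 33.458; total area S = 132.9 m^2.
ᾱ = 33.458/132.9 = 0.2518; R = Sᾱ/(1−ᾱ) = 33.458/(1−0.2518) = 44.718 m^2.
Lp = 102.4 + 10·log₁₀(4/44.718) = 102.4 + (-10.48) = 91.9 dB.

91.9 dB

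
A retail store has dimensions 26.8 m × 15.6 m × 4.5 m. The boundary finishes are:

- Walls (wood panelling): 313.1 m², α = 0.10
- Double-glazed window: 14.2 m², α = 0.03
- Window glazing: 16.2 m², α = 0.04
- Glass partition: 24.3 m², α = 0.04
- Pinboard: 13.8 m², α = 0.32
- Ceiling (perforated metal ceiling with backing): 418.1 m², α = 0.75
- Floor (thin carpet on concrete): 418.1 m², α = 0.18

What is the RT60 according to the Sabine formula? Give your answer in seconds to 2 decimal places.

0.71 sec

Equivalent absorption area: A = 313.1*0.10 + 14.2*0.03 + 16.2*0.04 + 24.3*0.04 + 13.8*0.32 + 418.1*0.75 + 418.1*0.18 = 426.605 m².
V = 26.8·15.6·4.5 = 1881.36 m³.
Sabine: RT60 = 0.161 × 1881.36 / 426.605 = 0.71 s.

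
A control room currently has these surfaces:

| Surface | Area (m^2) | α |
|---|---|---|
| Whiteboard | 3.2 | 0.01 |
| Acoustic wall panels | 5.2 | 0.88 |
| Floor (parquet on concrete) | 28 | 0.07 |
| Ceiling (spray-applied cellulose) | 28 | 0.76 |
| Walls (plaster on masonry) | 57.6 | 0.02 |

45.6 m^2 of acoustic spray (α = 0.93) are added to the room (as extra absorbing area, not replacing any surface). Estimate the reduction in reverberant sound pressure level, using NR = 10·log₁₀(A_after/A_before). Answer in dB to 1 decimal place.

3.9 dB

Summing Sᵢαᵢ: 0.032 + 4.576 + 1.960 + 21.280 + 1.152 → A_before = 29.000 sabins.
Added absorption = 45.6 × 0.93 = 42.408 sabins.
New total A_after = 71.408 sabins.
Reduction = 10 log₁₀(A_after/A_before) = 10 log₁₀(2.4623) = 3.9 dB.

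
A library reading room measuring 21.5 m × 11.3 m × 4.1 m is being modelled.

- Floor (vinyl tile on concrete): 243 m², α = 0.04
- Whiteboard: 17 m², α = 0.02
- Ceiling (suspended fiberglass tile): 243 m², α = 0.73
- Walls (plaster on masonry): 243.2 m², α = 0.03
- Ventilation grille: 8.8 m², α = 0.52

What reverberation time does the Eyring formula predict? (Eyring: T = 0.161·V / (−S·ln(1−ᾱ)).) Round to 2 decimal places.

S = Σ Sᵢ = 755.0 m².
Σ(Sᵢαᵢ) = 243·0.04 + 17·0.02 + 243·0.73 + 243.2·0.03 + 8.8·0.52 = 199.322.
ᾱ = 199.322 / 755.0 = 0.2640.
Eyring denominator: −S ln(1−ᾱ) = 231.426.
V = 21.5 × 11.3 × 4.1 = 996.095 m³.
RT60 = 0.161 × 996.095 / 231.426 = 0.69 s.

0.69 seconds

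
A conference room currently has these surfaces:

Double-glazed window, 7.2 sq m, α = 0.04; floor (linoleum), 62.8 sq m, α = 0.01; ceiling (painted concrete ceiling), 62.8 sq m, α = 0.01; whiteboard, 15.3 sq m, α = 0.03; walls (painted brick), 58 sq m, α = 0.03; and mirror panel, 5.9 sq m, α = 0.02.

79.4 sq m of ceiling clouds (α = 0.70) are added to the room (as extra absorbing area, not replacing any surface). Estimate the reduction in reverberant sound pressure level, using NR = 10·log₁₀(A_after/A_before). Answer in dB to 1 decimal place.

11.9 dB

Summing Sᵢαᵢ: 0.288 + 0.628 + 0.628 + 0.459 + 1.740 + 0.118 → A_before = 3.861 sabins.
Added absorption = 79.4 × 0.70 = 55.580 sabins.
New total A_after = 59.441 sabins.
NR = 10·log₁₀(59.441/3.861) = 11.9 dB.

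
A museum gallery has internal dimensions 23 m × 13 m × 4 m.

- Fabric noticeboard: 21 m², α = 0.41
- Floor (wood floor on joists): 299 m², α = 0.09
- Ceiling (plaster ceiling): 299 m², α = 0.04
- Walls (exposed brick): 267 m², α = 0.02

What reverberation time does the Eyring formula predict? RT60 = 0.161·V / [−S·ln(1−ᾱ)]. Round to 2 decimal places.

Total surface area S = 21 + 299 + 299 + 267 = 886.0 m².
Σ(Sᵢαᵢ) = 21·0.41 + 299·0.09 + 299·0.04 + 267·0.02 = 52.820.
ᾱ = 52.820 / 886.0 = 0.0596.
−S·ln(1−ᾱ) = −886.0 × ln(1 − 0.0596) = 54.445.
V = 23 × 13 × 4 = 1196 m³.
RT60 = 0.161 × 1196 / 54.445 = 3.54 s.

3.54 s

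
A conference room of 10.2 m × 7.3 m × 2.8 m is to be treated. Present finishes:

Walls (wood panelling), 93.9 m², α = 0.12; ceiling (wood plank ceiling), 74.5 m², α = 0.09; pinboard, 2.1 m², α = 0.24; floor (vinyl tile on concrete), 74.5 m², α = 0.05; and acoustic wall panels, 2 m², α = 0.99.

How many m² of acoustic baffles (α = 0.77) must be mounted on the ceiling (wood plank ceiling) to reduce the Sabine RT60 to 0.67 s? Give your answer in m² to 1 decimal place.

38.1

Total absorption A₁ = 93.9*0.12 + 74.5*0.09 + 2.1*0.24 + 74.5*0.05 + 2*0.99
  = 11.268 + 6.705 + 0.504 + 3.725 + 1.980 = 24.182 m² sabins.
V = 208.488 m³. Target absorption A₂ = 0.161 × 208.488 / 0.67 = 50.099 sabins.
Absorption to add: 50.099 − 24.182 = 25.917 sabins.
Net gain per m²: Δα = 0.77 − 0.09 = 0.68.
Panel area = 25.917 / 0.68 = 38.1 m².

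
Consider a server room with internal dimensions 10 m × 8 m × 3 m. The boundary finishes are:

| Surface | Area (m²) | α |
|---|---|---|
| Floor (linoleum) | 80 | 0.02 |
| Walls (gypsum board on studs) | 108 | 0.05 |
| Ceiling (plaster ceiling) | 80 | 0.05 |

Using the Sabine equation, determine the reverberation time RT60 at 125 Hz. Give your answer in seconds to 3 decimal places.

3.513 seconds

Equivalent absorption area: A = 80*0.02 + 108*0.05 + 80*0.05 = 11.000 m².
Room volume: 240 m³.
RT60 = 0.161 · V / A = 0.161 × 240 / 11.000 = 3.513 s.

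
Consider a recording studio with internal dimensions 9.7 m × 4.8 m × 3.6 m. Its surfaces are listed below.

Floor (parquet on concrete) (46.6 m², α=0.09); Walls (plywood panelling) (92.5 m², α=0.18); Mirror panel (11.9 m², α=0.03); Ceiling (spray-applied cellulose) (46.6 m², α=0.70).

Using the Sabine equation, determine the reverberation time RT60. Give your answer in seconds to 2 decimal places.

Total absorption A = 46.6*0.09 + 92.5*0.18 + 11.9*0.03 + 46.6*0.70
  = 4.194 + 16.650 + 0.357 + 32.620 = 53.821 m² sabins.
V = 9.7·4.8·3.6 = 167.616 m³.
T = 0.161 V/A = 0.161·167.616/53.821 = 0.50 s.

0.50 seconds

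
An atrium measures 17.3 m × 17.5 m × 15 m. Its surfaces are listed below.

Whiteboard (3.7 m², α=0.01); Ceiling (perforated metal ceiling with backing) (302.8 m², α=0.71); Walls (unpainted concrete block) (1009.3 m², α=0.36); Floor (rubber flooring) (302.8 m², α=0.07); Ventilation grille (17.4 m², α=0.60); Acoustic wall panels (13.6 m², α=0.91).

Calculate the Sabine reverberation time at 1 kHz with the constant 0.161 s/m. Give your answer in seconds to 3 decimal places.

1.175 seconds

Summing Sᵢαᵢ: 0.037 + 214.988 + 363.348 + 21.196 + 10.440 + 12.376 → A = 622.385 sabins.
Room volume: 4541.25 m³.
T = 0.161 V/A = 0.161·4541.25/622.385 = 1.175 s.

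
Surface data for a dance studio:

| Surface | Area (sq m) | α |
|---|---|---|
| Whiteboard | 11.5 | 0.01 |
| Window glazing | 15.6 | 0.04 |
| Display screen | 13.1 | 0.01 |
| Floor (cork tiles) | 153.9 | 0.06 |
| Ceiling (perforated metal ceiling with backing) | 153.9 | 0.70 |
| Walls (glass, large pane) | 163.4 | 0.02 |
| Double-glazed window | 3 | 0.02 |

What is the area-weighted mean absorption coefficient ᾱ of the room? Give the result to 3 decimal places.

0.236

S = Σ Sᵢ = 11.5 + 15.6 + 13.1 + 153.9 + 153.9 + 163.4 + 3 = 514.4 sq m.
A = 11.5×0.01 + 15.6×0.04 + 13.1×0.01 + 153.9×0.06 + 153.9×0.70 + 163.4×0.02 + 3×0.02 = 121.162 sabins.
ᾱ = 121.162 / 514.4 = 0.236.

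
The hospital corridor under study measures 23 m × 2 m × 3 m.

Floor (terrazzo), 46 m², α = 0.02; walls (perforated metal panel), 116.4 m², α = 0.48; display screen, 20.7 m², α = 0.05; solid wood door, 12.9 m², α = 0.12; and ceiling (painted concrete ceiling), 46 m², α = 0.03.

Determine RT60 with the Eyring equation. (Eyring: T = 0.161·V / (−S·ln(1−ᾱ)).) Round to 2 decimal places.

S = Σ Sᵢ = 242.0 m².
Σ(Sᵢαᵢ) = 46×0.02 + 116.4×0.48 + 20.7×0.05 + 12.9×0.12 + 46×0.03 = 60.755.
ᾱ = 60.755 / 242.0 = 0.2511.
Eyring denominator: −S ln(1−ᾱ) = 69.974.
V = 23 × 2 × 3 = 138 m³.
T = 0.161·V/[−S·ln(1−ᾱ)] = 0.161·138/69.974 = 0.32 s.

0.32 seconds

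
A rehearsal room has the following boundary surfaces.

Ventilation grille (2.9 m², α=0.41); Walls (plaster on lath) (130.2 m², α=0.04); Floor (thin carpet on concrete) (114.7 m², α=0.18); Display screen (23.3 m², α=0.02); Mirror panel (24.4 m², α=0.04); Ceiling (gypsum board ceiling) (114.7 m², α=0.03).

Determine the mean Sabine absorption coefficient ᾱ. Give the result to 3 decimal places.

S = Σ Sᵢ = 2.9 + 130.2 + 114.7 + 23.3 + 24.4 + 114.7 = 410.2 m².
Weighted sum Σ Sα = 31.926.
ᾱ = 31.926 / 410.2 = 0.078.

0.078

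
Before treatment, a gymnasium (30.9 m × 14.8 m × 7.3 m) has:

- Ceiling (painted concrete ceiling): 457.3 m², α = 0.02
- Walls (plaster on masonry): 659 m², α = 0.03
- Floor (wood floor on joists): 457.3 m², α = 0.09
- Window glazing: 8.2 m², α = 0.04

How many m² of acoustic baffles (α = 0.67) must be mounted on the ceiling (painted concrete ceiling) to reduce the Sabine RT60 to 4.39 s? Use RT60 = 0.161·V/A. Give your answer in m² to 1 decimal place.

80.1

Total absorption A₁ = 457.3×0.02 + 659×0.03 + 457.3×0.09 + 8.2×0.04
  = 9.146 + 19.770 + 41.157 + 0.328 = 70.401 m² sabins.
V = 3338.436 m³. Target absorption A₂ = 0.161 × 3338.436 / 4.39 = 122.435 sabins.
Absorption to add: 122.435 − 70.401 = 52.034 sabins.
Each m² of panel replacing the ceiling (painted concrete ceiling) adds (0.67 − 0.02) = 0.65 sabins.
Area = ΔA/Δα = 52.034/0.65 = 80.1 m².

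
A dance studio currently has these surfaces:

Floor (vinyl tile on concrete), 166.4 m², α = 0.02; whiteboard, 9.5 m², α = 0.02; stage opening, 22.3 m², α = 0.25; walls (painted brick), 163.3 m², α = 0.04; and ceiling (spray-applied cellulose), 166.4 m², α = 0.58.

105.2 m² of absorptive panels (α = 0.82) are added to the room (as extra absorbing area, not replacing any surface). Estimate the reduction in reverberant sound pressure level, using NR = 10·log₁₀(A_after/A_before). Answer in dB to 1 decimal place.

2.5 dB

Summing Sᵢαᵢ: 3.328 + 0.190 + 5.575 + 6.532 + 96.512 → A_before = 112.137 sabins.
Treatment contributes 105.2·0.82 = 86.264 sabins.
New total A_after = 198.401 sabins.
Reduction = 10 log₁₀(A_after/A_before) = 10 log₁₀(1.7693) = 2.5 dB.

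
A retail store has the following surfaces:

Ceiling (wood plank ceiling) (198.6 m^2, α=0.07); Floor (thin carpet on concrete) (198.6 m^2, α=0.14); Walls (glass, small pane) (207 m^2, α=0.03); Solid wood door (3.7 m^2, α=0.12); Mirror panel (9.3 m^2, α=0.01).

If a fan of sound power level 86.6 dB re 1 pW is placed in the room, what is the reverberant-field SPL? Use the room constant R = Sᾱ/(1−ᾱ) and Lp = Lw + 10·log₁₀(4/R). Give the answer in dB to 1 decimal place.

75.4 dB

A = 48.453 sabins; S = 617.2 m^2.
ᾱ = 48.453/617.2 = 0.0785; R = Sᾱ/(1−ᾱ) = 48.453/(1−0.0785) = 52.581 m^2.
Lp = 86.6 + 10·log₁₀(4/52.581) = 86.6 + (-11.19) = 75.4 dB.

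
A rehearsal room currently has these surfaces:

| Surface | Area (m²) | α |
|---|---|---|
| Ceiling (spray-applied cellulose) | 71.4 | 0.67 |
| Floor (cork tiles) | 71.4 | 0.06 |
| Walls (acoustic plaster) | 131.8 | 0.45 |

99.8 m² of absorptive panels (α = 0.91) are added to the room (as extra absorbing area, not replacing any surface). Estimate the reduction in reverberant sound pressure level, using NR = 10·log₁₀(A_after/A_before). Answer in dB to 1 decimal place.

Summing Sᵢαᵢ: 47.838 + 4.284 + 59.310 → A_before = 111.432 sabins.
Treatment contributes 99.8·0.91 = 90.818 sabins.
A_after = 111.432 + 90.818 = 202.250 sabins.
NR = 10·log₁₀(202.250/111.432) = 2.6 dB.

2.6 dB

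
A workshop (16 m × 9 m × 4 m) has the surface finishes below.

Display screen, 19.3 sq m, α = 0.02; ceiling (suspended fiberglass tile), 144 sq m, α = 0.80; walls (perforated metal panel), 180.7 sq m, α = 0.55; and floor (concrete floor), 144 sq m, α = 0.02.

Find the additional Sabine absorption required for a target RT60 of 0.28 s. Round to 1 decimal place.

Summing Sᵢαᵢ: 0.386 + 115.200 + 99.385 + 2.880 → A₁ = 217.851 sabins.
V = 576 m³. Required absorption A₂ = 0.161 × 576 / 0.28 = 331.200 sabins.
ΔA = A₂ − A₁ = 331.200 − 217.851 = 113.3 sabins.

113.3 sabins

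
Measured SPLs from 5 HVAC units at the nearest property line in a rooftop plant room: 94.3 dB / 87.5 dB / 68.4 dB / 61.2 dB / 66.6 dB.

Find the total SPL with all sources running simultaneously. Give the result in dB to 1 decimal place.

Sum in the linear (power) domain: Σ 10^(Lᵢ/10) = 10^(94.3/10) + 10^(87.5/10) + 10^(68.4/10) + 10^(61.2/10) + 10^(66.6/10) = 3.267e+09.
Back to dB: 10·log₁₀ Σ = 95.1 dB.

95.1 dB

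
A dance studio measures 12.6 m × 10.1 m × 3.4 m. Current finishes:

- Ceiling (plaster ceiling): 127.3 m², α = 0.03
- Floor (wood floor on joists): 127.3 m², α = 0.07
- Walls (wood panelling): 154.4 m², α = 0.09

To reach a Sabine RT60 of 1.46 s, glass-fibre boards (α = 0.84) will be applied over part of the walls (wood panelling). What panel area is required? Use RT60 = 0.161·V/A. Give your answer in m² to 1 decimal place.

A₁ = Σ Sᵢαᵢ = 127.3*0.03 + 127.3*0.07 + 154.4*0.09 = 26.626 sabins.
Required A₂ = 0.161·432.684/1.46 = 47.714 sabins.
ΔA needed = 47.714 − 26.626 = 21.088 sabins.
Each m² of panel replacing the walls (wood panelling) adds (0.84 − 0.09) = 0.75 sabins.
Panel area = 21.088 / 0.75 = 28.1 m².

28.1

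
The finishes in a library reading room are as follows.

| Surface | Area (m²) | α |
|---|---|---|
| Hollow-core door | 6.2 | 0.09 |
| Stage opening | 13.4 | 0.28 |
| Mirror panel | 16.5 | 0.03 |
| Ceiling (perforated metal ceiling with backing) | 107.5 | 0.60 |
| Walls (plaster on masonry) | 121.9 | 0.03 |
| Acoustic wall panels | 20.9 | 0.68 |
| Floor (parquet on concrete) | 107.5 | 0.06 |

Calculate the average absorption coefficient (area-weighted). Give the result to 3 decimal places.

0.238

S = Σ Sᵢ = 6.2 + 13.4 + 16.5 + 107.5 + 121.9 + 20.9 + 107.5 = 393.9 m².
Weighted sum Σ Sα = 93.624.
ᾱ = 93.624 / 393.9 = 0.238.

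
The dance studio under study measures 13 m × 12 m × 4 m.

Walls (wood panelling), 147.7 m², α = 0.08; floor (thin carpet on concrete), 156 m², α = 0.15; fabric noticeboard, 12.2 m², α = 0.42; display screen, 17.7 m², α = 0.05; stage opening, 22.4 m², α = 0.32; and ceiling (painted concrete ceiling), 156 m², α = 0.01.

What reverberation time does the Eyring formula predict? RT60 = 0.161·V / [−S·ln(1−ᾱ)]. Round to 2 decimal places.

1.91 seconds

S = Σ Sᵢ = 512.0 m².
Σ(Sᵢαᵢ) = 147.7×0.08 + 156×0.15 + 12.2×0.42 + 17.7×0.05 + 22.4×0.32 + 156×0.01 = 49.953.
Mean coefficient ᾱ = A/S = 0.0976.
−S·ln(1−ᾱ) = −512.0 × ln(1 − 0.0976) = 52.581.
V = 13 × 12 × 4 = 624 m³.
RT60 = 0.161 × 624 / 52.581 = 1.91 s.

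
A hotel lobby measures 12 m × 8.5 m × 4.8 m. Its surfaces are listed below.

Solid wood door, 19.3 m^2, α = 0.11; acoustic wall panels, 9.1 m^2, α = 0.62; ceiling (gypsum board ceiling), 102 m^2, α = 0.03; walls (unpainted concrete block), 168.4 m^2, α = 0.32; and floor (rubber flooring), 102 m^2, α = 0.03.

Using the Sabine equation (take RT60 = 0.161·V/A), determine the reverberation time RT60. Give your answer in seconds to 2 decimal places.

A = Σ Sᵢαᵢ = 19.3*0.11 + 9.1*0.62 + 102*0.03 + 168.4*0.32 + 102*0.03 = 67.773 sabins.
Room volume: 489.6 m³.
T = 0.161 V/A = 0.161·489.6/67.773 = 1.16 s.

1.16 s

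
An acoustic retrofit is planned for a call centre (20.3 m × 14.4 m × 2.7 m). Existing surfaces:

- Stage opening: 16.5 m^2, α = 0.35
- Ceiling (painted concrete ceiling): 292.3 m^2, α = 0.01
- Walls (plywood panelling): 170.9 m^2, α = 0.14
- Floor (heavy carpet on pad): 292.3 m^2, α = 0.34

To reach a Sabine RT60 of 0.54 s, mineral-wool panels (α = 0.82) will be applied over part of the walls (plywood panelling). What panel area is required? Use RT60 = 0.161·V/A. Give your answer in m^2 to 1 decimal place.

Summing Sᵢαᵢ: 5.775 + 2.923 + 23.926 + 99.382 → A₁ = 132.006 sabins.
V = 789.264 m³. Target absorption A₂ = 0.161 × 789.264 / 0.54 = 235.318 sabins.
Absorption to add: 235.318 − 132.006 = 103.312 sabins.
Each m^2 of panel replacing the walls (plywood panelling) adds (0.82 − 0.14) = 0.68 sabins.
Panel area = 103.312 / 0.68 = 151.9 m^2.

151.9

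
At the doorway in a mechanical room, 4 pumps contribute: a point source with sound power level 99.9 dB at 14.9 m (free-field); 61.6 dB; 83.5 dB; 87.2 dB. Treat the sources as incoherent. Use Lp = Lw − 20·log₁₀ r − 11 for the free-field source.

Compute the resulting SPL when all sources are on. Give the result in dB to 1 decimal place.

Source at 14.9 m: Lp = 99.9 − 20·log₁₀(14.9) − 11 = 65.4 dB.
Converting to relative power and adding: 10^(65.4/10) + 10^(61.6/10) + 10^(83.5/10) + 10^(87.2/10) = 7.536e+08.
L_total = 10·log₁₀(7.536e+08) = 88.8 dB.

88.8 dB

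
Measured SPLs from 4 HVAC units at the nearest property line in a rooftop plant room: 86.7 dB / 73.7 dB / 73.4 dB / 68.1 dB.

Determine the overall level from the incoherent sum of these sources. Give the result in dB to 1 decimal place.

87.2 dB

Converting to relative power and adding: 10^(86.7/10) + 10^(73.7/10) + 10^(73.4/10) + 10^(68.1/10) = 5.195e+08.
L_total = 10·log₁₀(5.195e+08) = 87.2 dB.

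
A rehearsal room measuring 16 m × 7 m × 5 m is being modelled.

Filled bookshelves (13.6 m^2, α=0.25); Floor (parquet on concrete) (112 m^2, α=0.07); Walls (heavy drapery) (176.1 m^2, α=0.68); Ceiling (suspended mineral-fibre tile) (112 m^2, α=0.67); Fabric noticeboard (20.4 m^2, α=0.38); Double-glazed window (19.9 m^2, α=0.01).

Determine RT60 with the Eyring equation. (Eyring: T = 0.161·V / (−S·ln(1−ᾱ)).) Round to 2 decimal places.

0.31 sec

S = Σ Sᵢ = 454.0 m^2.
Absorption A = 13.6·0.25 + 112·0.07 + 176.1·0.68 + 112·0.67 + 20.4·0.38 + 19.9·0.01 = 213.979 sabins.
Mean coefficient ᾱ = A/S = 0.4713.
Eyring denominator: −S ln(1−ᾱ) = 289.350.
V = 16 × 7 × 5 = 560 m³.
RT60 = 0.161 × 560 / 289.350 = 0.31 s.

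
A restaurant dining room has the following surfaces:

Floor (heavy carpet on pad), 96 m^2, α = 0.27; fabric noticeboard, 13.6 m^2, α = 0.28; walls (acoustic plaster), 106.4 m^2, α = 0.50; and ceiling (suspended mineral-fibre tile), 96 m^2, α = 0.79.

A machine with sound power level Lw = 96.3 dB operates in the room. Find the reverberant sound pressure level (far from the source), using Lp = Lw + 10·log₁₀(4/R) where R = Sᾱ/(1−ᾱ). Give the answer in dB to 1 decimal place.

77.2 dB

A = 158.768 sabins; S = 312.0 m^2.
ᾱ = 158.768/312.0 = 0.5089; R = Sᾱ/(1−ᾱ) = 158.768/(1−0.5089) = 323.291 m^2.
Lp = Lw + 10 log₁₀(4/R) = 96.3 -19.08 = 77.2 dB.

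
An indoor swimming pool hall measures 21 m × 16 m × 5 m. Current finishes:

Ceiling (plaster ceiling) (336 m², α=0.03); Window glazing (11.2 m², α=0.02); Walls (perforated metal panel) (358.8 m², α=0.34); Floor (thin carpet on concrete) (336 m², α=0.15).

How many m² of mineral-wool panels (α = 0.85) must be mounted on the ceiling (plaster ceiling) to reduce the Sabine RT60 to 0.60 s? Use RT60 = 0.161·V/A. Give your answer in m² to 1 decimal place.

Summing Sᵢαᵢ: 10.080 + 0.224 + 121.992 + 50.400 → A₁ = 182.696 sabins.
Required A₂ = 0.161·1680/0.60 = 450.800 sabins.
ΔA needed = 450.800 − 182.696 = 268.104 sabins.
Each m² of panel replacing the ceiling (plaster ceiling) adds (0.85 − 0.03) = 0.82 sabins.
Panel area = 268.104 / 0.82 = 327.0 m².

327.0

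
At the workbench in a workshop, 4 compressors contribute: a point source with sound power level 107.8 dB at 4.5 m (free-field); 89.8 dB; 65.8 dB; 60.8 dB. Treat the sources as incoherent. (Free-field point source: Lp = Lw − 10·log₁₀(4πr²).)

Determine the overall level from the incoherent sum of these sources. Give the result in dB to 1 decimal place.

90.8 dB

Source at 4.5 m: Lp = 107.8 − 10·log₁₀(4π·4.5²) = 107.8 − 10·log₁₀(254.469) = 83.7 dB.
Σ 10^(Lᵢ/10) = 1.194e+09.
Back to dB: 10·log₁₀ Σ = 90.8 dB.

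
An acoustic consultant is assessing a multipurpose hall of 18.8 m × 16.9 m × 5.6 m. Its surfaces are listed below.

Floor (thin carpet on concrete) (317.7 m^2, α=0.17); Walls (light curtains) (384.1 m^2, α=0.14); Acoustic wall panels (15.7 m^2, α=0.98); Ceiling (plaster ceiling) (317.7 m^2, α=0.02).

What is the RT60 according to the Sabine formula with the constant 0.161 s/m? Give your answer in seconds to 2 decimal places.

A = Σ Sᵢαᵢ = 317.7×0.17 + 384.1×0.14 + 15.7×0.98 + 317.7×0.02 = 129.523 sabins.
Room volume: 1779.232 m³.
Sabine: RT60 = 0.161 × 1779.232 / 129.523 = 2.21 s.

2.21 s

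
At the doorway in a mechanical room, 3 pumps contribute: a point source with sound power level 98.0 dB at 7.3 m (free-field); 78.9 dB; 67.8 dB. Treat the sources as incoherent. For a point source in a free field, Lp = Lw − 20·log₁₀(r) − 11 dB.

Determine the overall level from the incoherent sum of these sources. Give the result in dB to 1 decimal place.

79.7 dB

Source at 7.3 m: Lp = 98.0 − 20·log₁₀(7.3) − 11 = 69.7 dB.
Sum in the linear (power) domain: Σ 10^(Lᵢ/10) = 10^(69.7/10) + 10^(78.9/10) + 10^(67.8/10) = 9.298e+07.
Combined level = 10 log₁₀(9.298e+07) = 79.7 dB.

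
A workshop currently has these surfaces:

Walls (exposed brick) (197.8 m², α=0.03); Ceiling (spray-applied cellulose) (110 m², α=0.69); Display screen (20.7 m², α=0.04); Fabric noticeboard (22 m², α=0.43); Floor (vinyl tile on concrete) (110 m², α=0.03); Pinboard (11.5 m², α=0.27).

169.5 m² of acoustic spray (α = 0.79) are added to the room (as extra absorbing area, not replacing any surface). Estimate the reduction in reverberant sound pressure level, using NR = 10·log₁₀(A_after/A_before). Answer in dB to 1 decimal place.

3.7 dB

Total absorption A_before = 197.8×0.03 + 110×0.69 + 20.7×0.04 + 22×0.43 + 110×0.03 + 11.5×0.27
  = 5.934 + 75.900 + 0.828 + 9.460 + 3.300 + 3.105 = 98.527 m² sabins.
Added absorption = 169.5 × 0.79 = 133.905 sabins.
A_after = 98.527 + 133.905 = 232.432 sabins.
NR = 10·log₁₀(232.432/98.527) = 3.7 dB.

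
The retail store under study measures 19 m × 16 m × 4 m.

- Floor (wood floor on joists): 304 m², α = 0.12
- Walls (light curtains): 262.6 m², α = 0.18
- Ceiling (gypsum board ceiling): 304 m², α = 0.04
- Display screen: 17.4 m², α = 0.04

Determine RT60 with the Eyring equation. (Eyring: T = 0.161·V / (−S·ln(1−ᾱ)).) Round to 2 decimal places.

S = Σ Sᵢ = 888.0 m².
Σ(Sᵢαᵢ) = 304·0.12 + 262.6·0.18 + 304·0.04 + 17.4·0.04 = 96.604.
ᾱ = 96.604 / 888.0 = 0.1088.
Eyring denominator: −S ln(1−ᾱ) = 102.286.
V = 19 × 16 × 4 = 1216 m³.
RT60 = 0.161 × 1216 / 102.286 = 1.91 s.

1.91 s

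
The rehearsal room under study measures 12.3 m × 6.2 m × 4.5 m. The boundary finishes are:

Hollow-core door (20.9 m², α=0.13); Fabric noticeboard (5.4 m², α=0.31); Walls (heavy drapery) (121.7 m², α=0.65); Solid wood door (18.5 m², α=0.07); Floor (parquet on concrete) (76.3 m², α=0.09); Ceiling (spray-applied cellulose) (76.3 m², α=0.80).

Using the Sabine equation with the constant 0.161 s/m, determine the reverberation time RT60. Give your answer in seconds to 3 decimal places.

Summing Sᵢαᵢ: 2.717 + 1.674 + 79.105 + 1.295 + 6.867 + 61.040 → A = 152.698 sabins.
Room volume: 343.17 m³.
RT60 = 0.161 · V / A = 0.161 × 343.17 / 152.698 = 0.362 s.

0.362 sec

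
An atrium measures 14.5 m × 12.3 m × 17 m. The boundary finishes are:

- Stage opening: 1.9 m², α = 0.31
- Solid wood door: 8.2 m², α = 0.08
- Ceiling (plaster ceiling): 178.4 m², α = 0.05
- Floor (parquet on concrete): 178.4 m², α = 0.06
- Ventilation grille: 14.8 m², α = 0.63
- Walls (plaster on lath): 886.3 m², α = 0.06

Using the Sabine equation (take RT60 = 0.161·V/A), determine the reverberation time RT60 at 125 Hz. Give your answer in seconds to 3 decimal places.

5.855 s

Summing Sᵢαᵢ: 0.589 + 0.656 + 8.920 + 10.704 + 9.324 + 53.178 → A = 83.371 sabins.
V = 14.5·12.3·17 = 3031.95 m³.
RT60 = 0.161 · V / A = 0.161 × 3031.95 / 83.371 = 5.855 s.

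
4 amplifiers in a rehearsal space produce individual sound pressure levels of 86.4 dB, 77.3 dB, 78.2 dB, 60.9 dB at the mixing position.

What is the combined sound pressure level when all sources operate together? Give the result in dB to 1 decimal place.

Sum in the linear (power) domain: Σ 10^(Lᵢ/10) = 10^(86.4/10) + 10^(77.3/10) + 10^(78.2/10) + 10^(60.9/10) = 5.575e+08.
Back to dB: 10·log₁₀ Σ = 87.5 dB.

87.5 dB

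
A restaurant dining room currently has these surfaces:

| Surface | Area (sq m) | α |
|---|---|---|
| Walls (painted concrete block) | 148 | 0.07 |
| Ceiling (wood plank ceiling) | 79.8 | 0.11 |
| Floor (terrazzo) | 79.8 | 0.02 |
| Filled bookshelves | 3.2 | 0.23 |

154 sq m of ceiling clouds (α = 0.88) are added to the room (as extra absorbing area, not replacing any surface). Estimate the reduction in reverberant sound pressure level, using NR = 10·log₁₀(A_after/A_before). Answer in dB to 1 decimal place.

8.6 dB

Total absorption A_before = 148·0.07 + 79.8·0.11 + 79.8·0.02 + 3.2·0.23
  = 10.360 + 8.778 + 1.596 + 0.736 = 21.470 sq m sabins.
Treatment contributes 154·0.88 = 135.520 sabins.
A_after = 21.470 + 135.520 = 156.990 sabins.
NR = 10·log₁₀(156.990/21.470) = 8.6 dB.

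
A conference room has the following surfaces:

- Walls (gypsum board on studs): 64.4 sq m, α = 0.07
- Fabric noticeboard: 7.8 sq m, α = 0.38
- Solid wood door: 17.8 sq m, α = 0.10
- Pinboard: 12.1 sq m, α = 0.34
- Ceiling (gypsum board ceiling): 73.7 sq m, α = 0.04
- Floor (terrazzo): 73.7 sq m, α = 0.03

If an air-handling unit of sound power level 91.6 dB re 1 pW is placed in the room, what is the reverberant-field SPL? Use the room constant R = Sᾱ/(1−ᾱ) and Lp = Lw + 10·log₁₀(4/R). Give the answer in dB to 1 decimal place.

A = 18.525 sabins; S = 249.5 sq m.
ᾱ = 0.0742, so room constant R = A/(1−ᾱ) = 20.010 sq m.
Lp = Lw + 10 log₁₀(4/R) = 91.6 -6.99 = 84.6 dB.

84.6 dB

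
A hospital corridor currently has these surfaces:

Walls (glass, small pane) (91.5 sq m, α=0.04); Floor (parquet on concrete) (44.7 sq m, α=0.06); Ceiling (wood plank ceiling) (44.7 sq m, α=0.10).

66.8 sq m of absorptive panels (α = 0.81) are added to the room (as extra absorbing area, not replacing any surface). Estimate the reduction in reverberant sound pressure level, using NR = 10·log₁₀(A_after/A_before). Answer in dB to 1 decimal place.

Equivalent absorption area: A_before = 91.5×0.04 + 44.7×0.06 + 44.7×0.10 = 10.812 sq m.
Treatment contributes 66.8·0.81 = 54.108 sabins.
New total A_after = 64.920 sabins.
NR = 10·log₁₀(64.920/10.812) = 7.8 dB.

7.8 dB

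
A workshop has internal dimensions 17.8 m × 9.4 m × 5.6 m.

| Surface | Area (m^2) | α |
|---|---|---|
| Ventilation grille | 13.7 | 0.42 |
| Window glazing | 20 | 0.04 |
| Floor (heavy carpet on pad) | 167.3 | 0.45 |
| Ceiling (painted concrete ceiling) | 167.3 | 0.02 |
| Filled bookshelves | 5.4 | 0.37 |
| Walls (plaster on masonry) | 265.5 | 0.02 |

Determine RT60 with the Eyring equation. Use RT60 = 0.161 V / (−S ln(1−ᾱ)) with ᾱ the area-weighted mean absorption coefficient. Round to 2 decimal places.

1.51 s

Total surface area S = 13.7 + 20 + 167.3 + 167.3 + 5.4 + 265.5 = 639.2 m^2.
Absorption A = 13.7×0.42 + 20×0.04 + 167.3×0.45 + 167.3×0.02 + 5.4×0.37 + 265.5×0.02 = 92.493 sabins.
ᾱ = 92.493 / 639.2 = 0.1447.
Eyring denominator: −S ln(1−ᾱ) = 99.909.
V = 17.8 × 9.4 × 5.6 = 936.992 m³.
T = 0.161·V/[−S·ln(1−ᾱ)] = 0.161·936.992/99.909 = 1.51 s.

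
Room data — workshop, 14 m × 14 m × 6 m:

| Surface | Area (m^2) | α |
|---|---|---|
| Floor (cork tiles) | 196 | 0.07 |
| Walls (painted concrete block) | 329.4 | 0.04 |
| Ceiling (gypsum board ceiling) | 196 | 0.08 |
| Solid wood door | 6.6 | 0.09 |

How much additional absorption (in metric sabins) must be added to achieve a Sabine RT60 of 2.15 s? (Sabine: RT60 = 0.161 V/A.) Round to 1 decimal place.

44.9 sabins

A₁ = Σ Sᵢαᵢ = 196×0.07 + 329.4×0.04 + 196×0.08 + 6.6×0.09 = 43.170 sabins.
V = 1176 m³. Required absorption A₂ = 0.161 × 1176 / 2.15 = 88.063 sabins.
ΔA = A₂ − A₁ = 88.063 − 43.170 = 44.9 sabins.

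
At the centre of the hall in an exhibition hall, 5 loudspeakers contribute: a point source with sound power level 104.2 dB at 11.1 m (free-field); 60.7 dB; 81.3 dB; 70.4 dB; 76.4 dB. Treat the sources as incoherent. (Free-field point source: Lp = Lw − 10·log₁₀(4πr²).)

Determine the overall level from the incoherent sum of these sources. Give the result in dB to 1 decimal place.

Source at 11.1 m: Lp = 104.2 − 10·log₁₀(4π·11.1²) = 104.2 − 10·log₁₀(1548.303) = 72.3 dB.
Σ 10^(Lᵢ/10) = 2.077e+08.
Back to dB: 10·log₁₀ Σ = 83.2 dB.

83.2 dB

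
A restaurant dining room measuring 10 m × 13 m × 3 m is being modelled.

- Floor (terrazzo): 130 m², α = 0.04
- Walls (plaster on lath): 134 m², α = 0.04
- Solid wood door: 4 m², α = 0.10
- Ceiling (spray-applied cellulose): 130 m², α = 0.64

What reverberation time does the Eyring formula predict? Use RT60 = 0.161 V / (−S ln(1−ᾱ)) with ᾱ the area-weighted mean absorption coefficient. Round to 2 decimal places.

S = Σ Sᵢ = 398.0 m².
Σ(Sᵢαᵢ) = 130·0.04 + 134·0.04 + 4·0.10 + 130·0.64 = 94.160.
Mean coefficient ᾱ = A/S = 0.2366.
Eyring denominator: −S ln(1−ᾱ) = 107.449.
V = 10 × 13 × 3 = 390 m³.
T = 0.161·V/[−S·ln(1−ᾱ)] = 0.161·390/107.449 = 0.58 s.

0.58 seconds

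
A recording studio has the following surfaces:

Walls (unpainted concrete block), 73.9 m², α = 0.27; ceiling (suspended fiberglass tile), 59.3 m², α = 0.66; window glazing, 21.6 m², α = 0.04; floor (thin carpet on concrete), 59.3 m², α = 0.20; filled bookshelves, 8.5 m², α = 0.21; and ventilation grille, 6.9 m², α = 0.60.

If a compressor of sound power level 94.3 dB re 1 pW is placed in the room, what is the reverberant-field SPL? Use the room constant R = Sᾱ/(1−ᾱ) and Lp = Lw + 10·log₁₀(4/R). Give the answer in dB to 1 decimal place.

79.6 dB

A = 77.740 sabins; S = 229.5 m².
ᾱ = 0.3387, so room constant R = A/(1−ᾱ) = 117.556 m².
Lp = Lw + 10 log₁₀(4/R) = 94.3 -14.68 = 79.6 dB.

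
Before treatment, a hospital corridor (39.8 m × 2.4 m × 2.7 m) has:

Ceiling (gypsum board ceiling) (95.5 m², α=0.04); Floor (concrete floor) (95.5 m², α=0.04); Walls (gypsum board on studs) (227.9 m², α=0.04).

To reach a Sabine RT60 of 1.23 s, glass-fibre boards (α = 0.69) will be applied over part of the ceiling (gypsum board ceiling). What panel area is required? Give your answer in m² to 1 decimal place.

26.2

A₁ = Σ Sᵢαᵢ = 95.5·0.04 + 95.5·0.04 + 227.9·0.04 = 16.756 sabins.
Required A₂ = 0.161·257.904/1.23 = 33.758 sabins.
Absorption to add: 33.758 − 16.756 = 17.002 sabins.
Each m² of panel replacing the ceiling (gypsum board ceiling) adds (0.69 − 0.04) = 0.65 sabins.
Panel area = 17.002 / 0.65 = 26.2 m².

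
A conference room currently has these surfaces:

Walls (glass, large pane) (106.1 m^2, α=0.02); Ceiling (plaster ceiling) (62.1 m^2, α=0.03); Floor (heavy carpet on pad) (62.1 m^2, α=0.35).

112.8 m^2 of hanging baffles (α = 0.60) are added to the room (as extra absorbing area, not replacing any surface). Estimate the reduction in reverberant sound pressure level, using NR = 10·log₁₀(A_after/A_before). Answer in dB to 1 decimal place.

5.6 dB

Equivalent absorption area: A_before = 106.1*0.02 + 62.1*0.03 + 62.1*0.35 = 25.720 m^2.
Treatment contributes 112.8·0.60 = 67.680 sabins.
New total A_after = 93.400 sabins.
NR = 10·log₁₀(93.400/25.720) = 5.6 dB.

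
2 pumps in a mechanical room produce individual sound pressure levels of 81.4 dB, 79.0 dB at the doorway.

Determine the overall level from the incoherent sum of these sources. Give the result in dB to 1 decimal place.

83.4 dB

Converting to relative power and adding: 10^(81.4/10) + 10^(79.0/10) = 2.175e+08.
Combined level = 10 log₁₀(2.175e+08) = 83.4 dB.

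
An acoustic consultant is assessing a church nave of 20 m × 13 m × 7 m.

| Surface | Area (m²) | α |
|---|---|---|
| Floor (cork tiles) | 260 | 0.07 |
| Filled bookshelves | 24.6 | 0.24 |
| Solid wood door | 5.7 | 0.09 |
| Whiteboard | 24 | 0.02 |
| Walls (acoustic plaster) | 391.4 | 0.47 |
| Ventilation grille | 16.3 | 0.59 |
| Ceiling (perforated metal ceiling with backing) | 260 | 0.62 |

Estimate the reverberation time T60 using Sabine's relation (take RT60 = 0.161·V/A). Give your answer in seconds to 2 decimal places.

A = Σ Sᵢαᵢ = 260×0.07 + 24.6×0.24 + 5.7×0.09 + 24×0.02 + 391.4×0.47 + 16.3×0.59 + 260×0.62 = 379.872 sabins.
V = 20·13·7 = 1820 m³.
T = 0.161 V/A = 0.161·1820/379.872 = 0.77 s.

0.77 s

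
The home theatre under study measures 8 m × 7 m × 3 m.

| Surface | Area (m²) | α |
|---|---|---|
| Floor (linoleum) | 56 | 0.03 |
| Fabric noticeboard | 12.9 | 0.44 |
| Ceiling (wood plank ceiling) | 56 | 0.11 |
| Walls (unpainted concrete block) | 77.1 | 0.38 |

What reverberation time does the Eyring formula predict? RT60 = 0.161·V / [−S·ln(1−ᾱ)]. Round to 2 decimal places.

0.56 sec

S = Σ Sᵢ = 202.0 m².
Σ(Sᵢαᵢ) = 56×0.03 + 12.9×0.44 + 56×0.11 + 77.1×0.38 = 42.814.
ᾱ = 42.814 / 202.0 = 0.2120.
−S·ln(1−ᾱ) = −202.0 × ln(1 − 0.2120) = 48.128.
V = 8 × 7 × 3 = 168 m³.
RT60 = 0.161 × 168 / 48.128 = 0.56 s.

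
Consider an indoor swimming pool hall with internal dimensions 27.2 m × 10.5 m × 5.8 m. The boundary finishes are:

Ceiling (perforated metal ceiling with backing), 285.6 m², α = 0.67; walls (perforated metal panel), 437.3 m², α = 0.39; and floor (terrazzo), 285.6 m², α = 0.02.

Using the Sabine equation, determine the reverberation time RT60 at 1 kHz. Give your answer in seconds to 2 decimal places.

0.73 s

A = Σ Sᵢαᵢ = 285.6×0.67 + 437.3×0.39 + 285.6×0.02 = 367.611 sabins.
Room volume: 1656.48 m³.
Sabine: RT60 = 0.161 × 1656.48 / 367.611 = 0.73 s.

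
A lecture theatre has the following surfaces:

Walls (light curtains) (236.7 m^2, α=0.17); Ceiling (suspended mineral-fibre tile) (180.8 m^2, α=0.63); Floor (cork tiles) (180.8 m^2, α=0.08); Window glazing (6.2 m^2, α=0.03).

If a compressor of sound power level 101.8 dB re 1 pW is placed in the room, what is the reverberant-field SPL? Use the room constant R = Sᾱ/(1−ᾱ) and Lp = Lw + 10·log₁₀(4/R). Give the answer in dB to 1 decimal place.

A = 168.793 sabins; S = 604.5 m^2.
ᾱ = 0.2792, so room constant R = A/(1−ᾱ) = 234.175 m^2.
Lp = 101.8 + 10·log₁₀(4/234.175) = 101.8 + (-17.67) = 84.1 dB.

84.1 dB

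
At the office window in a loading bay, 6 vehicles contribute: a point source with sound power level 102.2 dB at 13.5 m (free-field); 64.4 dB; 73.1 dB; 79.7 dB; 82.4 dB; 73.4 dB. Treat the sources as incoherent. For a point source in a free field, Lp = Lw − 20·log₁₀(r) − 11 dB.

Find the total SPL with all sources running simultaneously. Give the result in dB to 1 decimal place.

Source at 13.5 m: Lp = 102.2 − 20·log₁₀(13.5) − 11 = 68.6 dB.
Σ 10^(Lᵢ/10) = 3.194e+08.
Back to dB: 10·log₁₀ Σ = 85.0 dB.

85.0 dB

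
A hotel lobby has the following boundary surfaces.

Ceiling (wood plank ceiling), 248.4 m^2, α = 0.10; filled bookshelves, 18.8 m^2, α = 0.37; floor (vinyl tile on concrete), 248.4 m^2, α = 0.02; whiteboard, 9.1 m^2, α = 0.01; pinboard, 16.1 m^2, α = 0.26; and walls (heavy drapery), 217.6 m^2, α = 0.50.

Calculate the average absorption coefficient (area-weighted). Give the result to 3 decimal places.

Total surface area S = 758.4 m^2.
A = 248.4*0.10 + 18.8*0.37 + 248.4*0.02 + 9.1*0.01 + 16.1*0.26 + 217.6*0.50 = 149.841 sabins.
ᾱ = 149.841 / 758.4 = 0.198.

0.198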